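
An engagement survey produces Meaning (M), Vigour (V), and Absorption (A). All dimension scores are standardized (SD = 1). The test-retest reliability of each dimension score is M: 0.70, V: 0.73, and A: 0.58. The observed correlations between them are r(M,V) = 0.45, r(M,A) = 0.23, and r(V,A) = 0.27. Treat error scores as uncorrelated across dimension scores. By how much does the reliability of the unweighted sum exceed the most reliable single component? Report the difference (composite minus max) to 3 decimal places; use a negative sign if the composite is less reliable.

Var(sum) = 3 + 1.9 = 4.9; true-score variance = 2.01 + 1.9 = 3.91; composite reliability = 0.7980.
Max component reliability = 0.7300.
Difference = 0.7980 − 0.7300 = 0.068.

0.068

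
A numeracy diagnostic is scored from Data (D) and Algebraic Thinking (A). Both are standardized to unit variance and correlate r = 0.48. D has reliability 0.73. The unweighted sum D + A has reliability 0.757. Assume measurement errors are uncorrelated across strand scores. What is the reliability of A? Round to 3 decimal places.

Var(D+A) = 2 + 2·0.48 = 2.960.
True-score variance = ρ_D + ρ_A + 2·0.48, so 0.757 = (0.73 + ρ_A + 0.96) / 2.960.
ρ_A = 0.757·2.960 − 0.73 − 0.96 = 0.551.

0.551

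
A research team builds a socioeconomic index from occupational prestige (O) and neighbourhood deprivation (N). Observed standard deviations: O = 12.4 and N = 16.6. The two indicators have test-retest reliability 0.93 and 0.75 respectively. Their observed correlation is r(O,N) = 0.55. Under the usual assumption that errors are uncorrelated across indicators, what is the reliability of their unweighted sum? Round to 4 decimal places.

Var(O+N) = 12.4² + 16.6² + 2·[12.4·16.6·0.55] = 429.32 + 226.424 = 655.744.
Under uncorrelated errors the observed covariances equal the true-score covariances, so only the own-variance terms attenuate.
True-score variance = [12.4²·0.93 + 16.6²·0.75] + 226.424 = 349.667 + 226.424 = 576.091.
Reliability = 576.091 / 655.744 = 0.8785.

0.8785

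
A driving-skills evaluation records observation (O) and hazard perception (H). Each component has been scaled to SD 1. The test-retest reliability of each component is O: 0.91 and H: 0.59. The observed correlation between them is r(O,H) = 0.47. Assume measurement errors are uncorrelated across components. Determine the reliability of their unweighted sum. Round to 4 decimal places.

Var(O+H) = 2 + 2·[0.47] = 2 + 0.94 = 2.94.
With uncorrelated errors the cross-covariances are all true-score covariance, so they carry over unchanged; only the diagonal terms shrink to ρᵢσᵢ².
True-score variance = [0.91 + 0.59] + 0.94 = 1.5 + 0.94 = 2.44.
Reliability = 2.44 / 2.94 = 0.8299.

0.8299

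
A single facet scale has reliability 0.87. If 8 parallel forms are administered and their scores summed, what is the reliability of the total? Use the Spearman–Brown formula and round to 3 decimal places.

0.982

ρ_k = kρ / (1 + (k−1)ρ) = 8·0.87 / (1 + 7·0.87) = 6.960 / 7.090 = 0.982.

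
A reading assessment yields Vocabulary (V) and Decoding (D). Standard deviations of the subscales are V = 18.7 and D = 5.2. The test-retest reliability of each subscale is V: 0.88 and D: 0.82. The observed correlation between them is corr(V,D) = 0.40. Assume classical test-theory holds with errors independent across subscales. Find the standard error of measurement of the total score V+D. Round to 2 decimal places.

Var(total) = 376.73 + 77.792 = 454.522.
True-score variance = 329.9 + 77.792 = 407.692, so reliability = 0.8970.
Error variance = 454.522 − 407.692 = 46.83; SEM = √46.83 = 6.84.

6.84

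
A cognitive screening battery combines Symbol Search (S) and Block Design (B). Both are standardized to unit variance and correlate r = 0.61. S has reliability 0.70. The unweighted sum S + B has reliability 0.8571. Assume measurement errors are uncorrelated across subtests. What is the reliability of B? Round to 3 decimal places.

Var(S+B) = 2 + 2·0.61 = 3.220.
True-score variance = ρ_S + ρ_B + 2·0.61, so 0.8571 = (0.70 + ρ_B + 1.22) / 3.220.
ρ_B = 0.8571·3.220 − 0.70 − 1.22 = 0.840.

0.840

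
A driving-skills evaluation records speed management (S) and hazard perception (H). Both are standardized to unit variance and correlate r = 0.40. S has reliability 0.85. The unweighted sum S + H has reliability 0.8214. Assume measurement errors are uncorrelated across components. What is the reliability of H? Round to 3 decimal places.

Var(S+H) = 2 + 2·0.40 = 2.800.
True-score variance = ρ_S + ρ_H + 2·0.40, so 0.8214 = (0.85 + ρ_H + 0.80) / 2.800.
ρ_H = 0.8214·2.800 − 0.85 − 0.80 = 0.650.

0.650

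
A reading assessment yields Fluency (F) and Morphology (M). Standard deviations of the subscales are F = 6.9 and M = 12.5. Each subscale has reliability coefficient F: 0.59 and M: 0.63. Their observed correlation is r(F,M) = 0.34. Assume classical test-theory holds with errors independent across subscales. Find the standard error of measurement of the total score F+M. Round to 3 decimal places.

8.794

Var(total) = 203.86 + 58.65 = 262.51.
True-score variance = 126.527 + 58.65 = 185.177, so reliability = 0.7054.
Error variance = 262.51 − 185.177 = 77.3326; SEM = √77.3326 = 8.794.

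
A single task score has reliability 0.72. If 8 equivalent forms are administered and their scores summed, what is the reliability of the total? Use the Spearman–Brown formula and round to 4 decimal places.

0.9536

ρ_k = kρ / (1 + (k−1)ρ) = 8·0.72 / (1 + 7·0.72) = 5.760 / 6.040 = 0.9536.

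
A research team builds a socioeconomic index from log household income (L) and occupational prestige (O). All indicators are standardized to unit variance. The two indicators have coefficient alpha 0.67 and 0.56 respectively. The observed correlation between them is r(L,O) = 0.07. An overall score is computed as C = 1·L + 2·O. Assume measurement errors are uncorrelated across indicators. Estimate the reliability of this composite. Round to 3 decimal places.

0.604

Var(C) = 1 + 2² + 2·[2·0.07] = 5 + 0.28 = 5.28.
Under uncorrelated errors the observed covariances equal the true-score covariances, so only the own-variance terms attenuate.
True-score variance = [0.67 + 2²·0.56] + 0.28 = 2.91 + 0.28 = 3.19.
Reliability = 3.19 / 5.28 = 0.604.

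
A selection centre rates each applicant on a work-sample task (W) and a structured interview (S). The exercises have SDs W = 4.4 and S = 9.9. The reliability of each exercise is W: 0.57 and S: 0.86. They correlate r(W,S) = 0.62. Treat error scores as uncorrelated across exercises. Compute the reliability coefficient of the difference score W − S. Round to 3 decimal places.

0.652

Var(W−S) = 4.4² + 9.9² − 2·4.4·9.9·0.62 = 117.37 − 54.0144 = 63.3556.
Because errors are independent across components, Cov(Tᵢ,Tⱼ) = Cov(Xᵢ,Xⱼ); the off-diagonal part of the true-score variance is the same as above.
True-score variance = [4.4²·0.57 + 9.9²·0.86] − 54.0144 = 95.3238 − 54.0144 = 41.3094.
Reliability = 41.3094 / 63.3556 = 0.652.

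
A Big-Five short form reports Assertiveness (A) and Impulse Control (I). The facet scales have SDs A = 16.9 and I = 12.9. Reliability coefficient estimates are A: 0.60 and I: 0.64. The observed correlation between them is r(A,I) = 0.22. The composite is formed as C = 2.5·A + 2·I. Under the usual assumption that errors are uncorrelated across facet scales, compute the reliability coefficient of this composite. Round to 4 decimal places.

0.6746

Var(C) = 2.5²·16.9² + 2²·12.9² + 2·[5·16.9·12.9·0.22] = 2450.7 + 479.622 = 2930.32.
Under uncorrelated errors the observed covariances equal the true-score covariances, so only the own-variance terms attenuate.
True-score variance = [2.5²·16.9²·0.60 + 2²·12.9²·0.64] + 479.622 = 1497.05 + 479.622 = 1976.67.
Reliability = 1976.67 / 2930.32 = 0.6746.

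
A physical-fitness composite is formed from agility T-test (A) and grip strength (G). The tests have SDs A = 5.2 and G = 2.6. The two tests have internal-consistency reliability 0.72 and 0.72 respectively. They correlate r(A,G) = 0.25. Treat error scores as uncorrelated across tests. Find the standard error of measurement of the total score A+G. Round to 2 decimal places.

Var(total) = 33.8 + 6.76 = 40.56.
True-score variance = 24.336 + 6.76 = 31.096, so reliability = 0.7667.
Error variance = 40.56 − 31.096 = 9.464; SEM = √9.464 = 3.08.

3.08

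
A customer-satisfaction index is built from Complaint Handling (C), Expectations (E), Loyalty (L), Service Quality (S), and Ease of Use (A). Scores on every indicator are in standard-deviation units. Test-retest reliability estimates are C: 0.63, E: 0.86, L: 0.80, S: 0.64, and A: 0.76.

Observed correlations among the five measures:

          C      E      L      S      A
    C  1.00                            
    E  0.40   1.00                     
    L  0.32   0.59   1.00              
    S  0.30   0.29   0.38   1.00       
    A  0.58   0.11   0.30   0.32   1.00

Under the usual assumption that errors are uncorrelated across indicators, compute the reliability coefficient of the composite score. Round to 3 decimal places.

0.892

Var(C+E+L+S+A) = 5 + 2·[0.40 + 0.32 + 0.30 + 0.58 + 0.59 + 0.29 + 0.11 + 0.38 + 0.30 + 0.32] = 5 + 7.18 = 12.18.
Under uncorrelated errors the observed covariances equal the true-score covariances, so only the own-variance terms attenuate.
True-score variance = [0.63 + 0.86 + 0.80 + 0.64 + 0.76] + 7.18 = 3.69 + 7.18 = 10.87.
Reliability = 10.87 / 12.18 = 0.892.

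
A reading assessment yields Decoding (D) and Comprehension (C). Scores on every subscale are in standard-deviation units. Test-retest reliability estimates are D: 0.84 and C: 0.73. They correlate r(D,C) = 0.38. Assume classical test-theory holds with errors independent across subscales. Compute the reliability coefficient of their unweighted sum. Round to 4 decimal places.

0.8442

Var(D+C) = 2 + 2·[0.38] = 2 + 0.76 = 2.76.
Because errors are independent across components, Cov(Tᵢ,Tⱼ) = Cov(Xᵢ,Xⱼ); the off-diagonal part of the true-score variance is the same as above.
True-score variance = [0.84 + 0.73] + 0.76 = 1.57 + 0.76 = 2.33.
Reliability = 2.33 / 2.76 = 0.8442.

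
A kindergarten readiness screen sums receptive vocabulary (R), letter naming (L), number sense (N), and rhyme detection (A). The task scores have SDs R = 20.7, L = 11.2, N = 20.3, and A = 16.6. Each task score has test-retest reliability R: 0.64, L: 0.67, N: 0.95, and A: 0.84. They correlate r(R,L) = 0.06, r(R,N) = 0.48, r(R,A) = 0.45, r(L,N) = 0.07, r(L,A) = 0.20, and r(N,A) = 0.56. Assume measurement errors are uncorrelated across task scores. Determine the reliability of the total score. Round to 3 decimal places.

Var(R+L+N+A) = 20.7² + 11.2² + 20.3² + 16.6² + 2·[20.7·11.2·0.06 + 20.7·20.3·0.48 + 20.7·16.6·0.45 + 11.2·20.3·0.07 + 11.2·16.6·0.20 + 20.3·16.6·0.56] = 1241.58 + 1224.1 = 2465.68.
Because errors are independent across components, Cov(Tᵢ,Tⱼ) = Cov(Xᵢ,Xⱼ); the off-diagonal part of the true-score variance is the same as above.
True-score variance = [20.7²·0.64 + 11.2²·0.67 + 20.3²·0.95 + 16.6²·0.84] + 1224.1 = 981.234 + 1224.1 = 2205.33.
Reliability = 2205.33 / 2465.68 = 0.894.

0.894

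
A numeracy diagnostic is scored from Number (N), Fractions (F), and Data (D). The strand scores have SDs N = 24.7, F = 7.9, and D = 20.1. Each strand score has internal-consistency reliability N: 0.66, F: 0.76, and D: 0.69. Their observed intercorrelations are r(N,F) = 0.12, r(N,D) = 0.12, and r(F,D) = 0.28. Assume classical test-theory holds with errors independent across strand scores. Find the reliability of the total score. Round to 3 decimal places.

Var(N+F+D) = 24.7² + 7.9² + 20.1² + 2·[24.7·7.9·0.12 + 24.7·20.1·0.12 + 7.9·20.1·0.28] = 1076.51 + 254.906 = 1331.42.
With uncorrelated errors the cross-covariances are all true-score covariance, so they carry over unchanged; only the diagonal terms shrink to ρᵢσᵢ².
True-score variance = [24.7²·0.66 + 7.9²·0.76 + 20.1²·0.69] + 254.906 = 728.858 + 254.906 = 983.764.
Reliability = 983.764 / 1331.42 = 0.739.

0.739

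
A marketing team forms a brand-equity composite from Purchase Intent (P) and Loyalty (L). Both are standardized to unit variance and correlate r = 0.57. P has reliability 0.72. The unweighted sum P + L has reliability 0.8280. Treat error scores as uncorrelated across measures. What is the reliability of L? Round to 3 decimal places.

0.740

Var(P+L) = 2 + 2·0.57 = 3.140.
True-score variance = ρ_P + ρ_L + 2·0.57, so 0.8280 = (0.72 + ρ_L + 1.14) / 3.140.
ρ_L = 0.8280·3.140 − 0.72 − 1.14 = 0.740.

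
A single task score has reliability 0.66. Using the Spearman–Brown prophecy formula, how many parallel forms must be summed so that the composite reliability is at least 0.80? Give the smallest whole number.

k ≥ ρ*(1−ρ₁)/(ρ₁(1−ρ*)) = 0.80·0.34 / (0.66·0.20) = 2.061.
Smallest integer k = 3.

3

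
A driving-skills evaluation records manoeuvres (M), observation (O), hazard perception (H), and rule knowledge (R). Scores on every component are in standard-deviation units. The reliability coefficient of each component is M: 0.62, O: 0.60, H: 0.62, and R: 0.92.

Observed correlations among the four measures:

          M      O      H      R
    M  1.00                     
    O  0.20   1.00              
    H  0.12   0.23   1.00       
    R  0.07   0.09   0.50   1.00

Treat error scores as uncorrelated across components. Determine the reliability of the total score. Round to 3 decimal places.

Var(M+O+H+R) = 4 + 2·[0.20 + 0.12 + 0.07 + 0.23 + 0.09 + 0.50] = 4 + 2.42 = 6.42.
Because errors are independent across components, Cov(Tᵢ,Tⱼ) = Cov(Xᵢ,Xⱼ); the off-diagonal part of the true-score variance is the same as above.
True-score variance = [0.62 + 0.60 + 0.62 + 0.92] + 2.42 = 2.76 + 2.42 = 5.18.
Reliability = 5.18 / 6.42 = 0.807.

0.807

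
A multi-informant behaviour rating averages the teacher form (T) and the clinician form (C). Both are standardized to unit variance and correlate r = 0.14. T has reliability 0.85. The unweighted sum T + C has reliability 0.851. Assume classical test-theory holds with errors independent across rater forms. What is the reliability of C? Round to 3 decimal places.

0.810

Var(T+C) = 2 + 2·0.14 = 2.280.
True-score variance = ρ_T + ρ_C + 2·0.14, so 0.851 = (0.85 + ρ_C + 0.28) / 2.280.
ρ_C = 0.851·2.280 − 0.85 − 0.28 = 0.810.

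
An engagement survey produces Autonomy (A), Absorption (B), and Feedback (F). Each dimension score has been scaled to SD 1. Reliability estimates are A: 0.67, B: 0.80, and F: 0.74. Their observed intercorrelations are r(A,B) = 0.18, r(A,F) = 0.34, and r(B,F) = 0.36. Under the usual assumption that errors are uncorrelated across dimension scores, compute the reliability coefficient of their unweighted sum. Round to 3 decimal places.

Var(A+B+F) = 3 + 2·[0.18 + 0.34 + 0.36] = 3 + 1.76 = 4.76.
Because errors are independent across components, Cov(Tᵢ,Tⱼ) = Cov(Xᵢ,Xⱼ); the off-diagonal part of the true-score variance is the same as above.
True-score variance = [0.67 + 0.80 + 0.74] + 1.76 = 2.21 + 1.76 = 3.97.
Reliability = 3.97 / 4.76 = 0.834.

0.834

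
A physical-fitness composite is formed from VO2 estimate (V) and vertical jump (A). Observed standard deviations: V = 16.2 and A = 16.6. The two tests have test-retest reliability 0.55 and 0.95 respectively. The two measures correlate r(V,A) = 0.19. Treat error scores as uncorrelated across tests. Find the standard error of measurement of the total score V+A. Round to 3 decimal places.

11.484

Var(total) = 538 + 102.19 = 640.19.
True-score variance = 406.124 + 102.19 = 508.314, so reliability = 0.7940.
Error variance = 640.19 − 508.314 = 131.876; SEM = √131.876 = 11.484.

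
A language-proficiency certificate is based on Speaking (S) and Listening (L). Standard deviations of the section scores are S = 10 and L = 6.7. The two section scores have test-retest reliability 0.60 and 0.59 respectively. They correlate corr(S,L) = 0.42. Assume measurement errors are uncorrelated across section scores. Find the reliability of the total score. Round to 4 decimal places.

0.7097

Var(S+L) = 10² + 6.7² + 2·[10·6.7·0.42] = 144.89 + 56.28 = 201.17.
With uncorrelated errors the cross-covariances are all true-score covariance, so they carry over unchanged; only the diagonal terms shrink to ρᵢσᵢ².
True-score variance = [10²·0.60 + 6.7²·0.59] + 56.28 = 86.4851 + 56.28 = 142.765.
Reliability = 142.765 / 201.17 = 0.7097.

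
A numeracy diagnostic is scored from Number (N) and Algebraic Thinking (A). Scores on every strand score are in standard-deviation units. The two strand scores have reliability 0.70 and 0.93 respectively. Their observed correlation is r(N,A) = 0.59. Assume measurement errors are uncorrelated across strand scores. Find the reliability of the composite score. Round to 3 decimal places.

Var(N+A) = 2 + 2·[0.59] = 2 + 1.18 = 3.18.
With uncorrelated errors the cross-covariances are all true-score covariance, so they carry over unchanged; only the diagonal terms shrink to ρᵢσᵢ².
True-score variance = [0.70 + 0.93] + 1.18 = 1.63 + 1.18 = 2.81.
Reliability = 2.81 / 3.18 = 0.884.

0.884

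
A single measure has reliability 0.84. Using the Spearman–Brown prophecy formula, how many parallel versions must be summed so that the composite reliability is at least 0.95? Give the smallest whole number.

k ≥ ρ*(1−ρ₁)/(ρ₁(1−ρ*)) = 0.95·0.16 / (0.84·0.05) = 3.619.
Smallest integer k = 4.

4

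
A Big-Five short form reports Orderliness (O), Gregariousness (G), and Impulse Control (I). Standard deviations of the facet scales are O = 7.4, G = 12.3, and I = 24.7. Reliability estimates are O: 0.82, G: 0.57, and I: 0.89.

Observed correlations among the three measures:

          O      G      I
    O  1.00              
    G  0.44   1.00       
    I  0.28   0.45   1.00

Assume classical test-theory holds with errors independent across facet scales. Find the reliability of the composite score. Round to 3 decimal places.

Var(O+G+I) = 7.4² + 12.3² + 24.7² + 2·[7.4·12.3·0.44 + 7.4·24.7·0.28 + 12.3·24.7·0.45] = 816.14 + 455.883 = 1272.02.
Under uncorrelated errors the observed covariances equal the true-score covariances, so only the own-variance terms attenuate.
True-score variance = [7.4²·0.82 + 12.3²·0.57 + 24.7²·0.89] + 455.883 = 674.119 + 455.883 = 1130.
Reliability = 1130 / 1272.02 = 0.888.

0.888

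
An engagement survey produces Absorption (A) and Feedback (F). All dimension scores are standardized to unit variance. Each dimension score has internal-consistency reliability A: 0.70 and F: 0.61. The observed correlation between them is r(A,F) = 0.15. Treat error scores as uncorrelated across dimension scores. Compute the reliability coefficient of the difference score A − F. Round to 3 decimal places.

0.594

Var(A−F) = 1 + 1 − 2·0.15 = 2 − 0.3 = 1.7.
Because errors are independent across components, Cov(Tᵢ,Tⱼ) = Cov(Xᵢ,Xⱼ); the off-diagonal part of the true-score variance is the same as above.
True-score variance = [0.70 + 0.61] − 0.3 = 1.31 − 0.3 = 1.01.
Reliability = 1.01 / 1.7 = 0.594.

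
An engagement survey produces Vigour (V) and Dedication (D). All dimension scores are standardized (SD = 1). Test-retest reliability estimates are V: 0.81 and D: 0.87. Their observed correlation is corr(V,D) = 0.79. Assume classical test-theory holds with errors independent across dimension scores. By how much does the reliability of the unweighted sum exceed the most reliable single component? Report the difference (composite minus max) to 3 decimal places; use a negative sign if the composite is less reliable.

Var(sum) = 2 + 1.58 = 3.58; true-score variance = 1.68 + 1.58 = 3.26; composite reliability = 0.9106.
Max component reliability = 0.8700.
Difference = 0.9106 − 0.8700 = 0.041.

0.041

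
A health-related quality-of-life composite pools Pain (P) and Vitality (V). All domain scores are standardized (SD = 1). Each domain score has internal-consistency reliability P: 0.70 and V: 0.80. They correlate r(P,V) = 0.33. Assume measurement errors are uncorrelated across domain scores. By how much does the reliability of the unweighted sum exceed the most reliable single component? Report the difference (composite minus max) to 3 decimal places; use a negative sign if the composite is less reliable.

0.012

Var(sum) = 2 + 0.66 = 2.66; true-score variance = 1.5 + 0.66 = 2.16; composite reliability = 0.8120.
Max component reliability = 0.8000.
Difference = 0.8120 − 0.8000 = 0.012.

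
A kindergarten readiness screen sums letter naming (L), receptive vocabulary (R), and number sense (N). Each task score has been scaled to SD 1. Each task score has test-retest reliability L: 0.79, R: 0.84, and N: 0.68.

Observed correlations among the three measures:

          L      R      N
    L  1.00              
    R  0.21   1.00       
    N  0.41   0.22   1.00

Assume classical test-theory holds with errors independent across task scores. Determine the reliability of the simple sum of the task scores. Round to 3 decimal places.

Var(L+R+N) = 3 + 2·[0.21 + 0.41 + 0.22] = 3 + 1.68 = 4.68.
With uncorrelated errors the cross-covariances are all true-score covariance, so they carry over unchanged; only the diagonal terms shrink to ρᵢσᵢ².
True-score variance = [0.79 + 0.84 + 0.68] + 1.68 = 2.31 + 1.68 = 3.99.
Reliability = 3.99 / 4.68 = 0.853.

0.853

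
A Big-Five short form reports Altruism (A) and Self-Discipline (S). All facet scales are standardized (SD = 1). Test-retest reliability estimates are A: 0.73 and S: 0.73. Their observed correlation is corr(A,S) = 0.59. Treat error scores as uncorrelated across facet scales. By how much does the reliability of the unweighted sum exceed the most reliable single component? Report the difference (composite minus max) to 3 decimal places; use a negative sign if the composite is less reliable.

Var(sum) = 2 + 1.18 = 3.18; true-score variance = 1.46 + 1.18 = 2.64; composite reliability = 0.8302.
Max component reliability = 0.7300.
Difference = 0.8302 − 0.7300 = 0.100.

0.100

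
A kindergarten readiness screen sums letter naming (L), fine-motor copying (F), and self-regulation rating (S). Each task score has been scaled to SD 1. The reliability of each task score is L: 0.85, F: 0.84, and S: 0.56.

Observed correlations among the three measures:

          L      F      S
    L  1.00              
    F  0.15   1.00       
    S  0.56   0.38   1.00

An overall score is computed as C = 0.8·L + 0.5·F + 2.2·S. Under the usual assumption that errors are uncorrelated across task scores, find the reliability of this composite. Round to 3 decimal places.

Var(C) = 0.8² + 0.5² + 2.2² + 2·[0.4·0.15 + 1.76·0.56 + 1.1·0.38] = 5.73 + 2.9272 = 8.6572.
Because errors are independent across components, Cov(Tᵢ,Tⱼ) = Cov(Xᵢ,Xⱼ); the off-diagonal part of the true-score variance is the same as above.
True-score variance = [0.8²·0.85 + 0.5²·0.84 + 2.2²·0.56] + 2.9272 = 3.4644 + 2.9272 = 6.3916.
Reliability = 6.3916 / 8.6572 = 0.738.

0.738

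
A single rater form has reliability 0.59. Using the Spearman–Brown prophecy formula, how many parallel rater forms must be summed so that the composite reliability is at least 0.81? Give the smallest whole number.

k ≥ ρ*(1−ρ₁)/(ρ₁(1−ρ*)) = 0.81·0.41 / (0.59·0.19) = 2.963.
Smallest integer k = 3.

3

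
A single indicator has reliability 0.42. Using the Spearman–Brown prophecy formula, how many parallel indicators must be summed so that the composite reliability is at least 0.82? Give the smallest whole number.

k ≥ ρ*(1−ρ₁)/(ρ₁(1−ρ*)) = 0.82·0.58 / (0.42·0.18) = 6.291.
Smallest integer k = 7.

7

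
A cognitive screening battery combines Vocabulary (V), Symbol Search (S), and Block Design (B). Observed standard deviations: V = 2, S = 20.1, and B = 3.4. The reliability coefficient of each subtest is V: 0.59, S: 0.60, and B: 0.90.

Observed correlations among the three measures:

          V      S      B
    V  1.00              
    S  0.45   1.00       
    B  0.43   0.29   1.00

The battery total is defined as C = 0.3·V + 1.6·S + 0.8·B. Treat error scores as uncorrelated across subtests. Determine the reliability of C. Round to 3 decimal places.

0.627

Var(C) = 0.3²·2² + 1.6²·20.1² + 0.8²·3.4² + 2·[0.48·2·20.1·0.45 + 0.24·2·3.4·0.43 + 1.28·20.1·3.4·0.29] = 1042.02 + 69.5055 = 1111.53.
With uncorrelated errors the cross-covariances are all true-score covariance, so they carry over unchanged; only the diagonal terms shrink to ρᵢσᵢ².
True-score variance = [0.3²·2²·0.59 + 1.6²·20.1²·0.60 + 0.8²·3.4²·0.90] + 69.5055 = 627.43 + 69.5055 = 696.936.
Reliability = 696.936 / 1111.53 = 0.627.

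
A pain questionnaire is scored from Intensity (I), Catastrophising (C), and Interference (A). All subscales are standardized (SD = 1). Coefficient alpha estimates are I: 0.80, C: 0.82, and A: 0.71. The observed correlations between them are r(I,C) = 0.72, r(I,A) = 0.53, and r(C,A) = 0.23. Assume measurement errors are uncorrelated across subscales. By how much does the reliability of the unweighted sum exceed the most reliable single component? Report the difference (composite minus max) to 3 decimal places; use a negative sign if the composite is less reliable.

Var(sum) = 3 + 2.96 = 5.96; true-score variance = 2.33 + 2.96 = 5.29; composite reliability = 0.8876.
Max component reliability = 0.8200.
Difference = 0.8876 − 0.8200 = 0.068.

0.068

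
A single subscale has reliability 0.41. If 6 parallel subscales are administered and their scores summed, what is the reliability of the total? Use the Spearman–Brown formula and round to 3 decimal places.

0.807

ρ_k = kρ / (1 + (k−1)ρ) = 6·0.41 / (1 + 5·0.41) = 2.460 / 3.050 = 0.807.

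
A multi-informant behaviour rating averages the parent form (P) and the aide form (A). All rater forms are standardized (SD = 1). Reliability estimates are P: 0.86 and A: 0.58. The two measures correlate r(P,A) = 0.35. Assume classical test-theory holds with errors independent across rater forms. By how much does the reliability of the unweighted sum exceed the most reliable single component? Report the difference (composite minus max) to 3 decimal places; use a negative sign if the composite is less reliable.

Var(sum) = 2 + 0.7 = 2.7; true-score variance = 1.44 + 0.7 = 2.14; composite reliability = 0.7926.
Max component reliability = 0.8600.
Difference = 0.7926 − 0.8600 = -0.067.

-0.067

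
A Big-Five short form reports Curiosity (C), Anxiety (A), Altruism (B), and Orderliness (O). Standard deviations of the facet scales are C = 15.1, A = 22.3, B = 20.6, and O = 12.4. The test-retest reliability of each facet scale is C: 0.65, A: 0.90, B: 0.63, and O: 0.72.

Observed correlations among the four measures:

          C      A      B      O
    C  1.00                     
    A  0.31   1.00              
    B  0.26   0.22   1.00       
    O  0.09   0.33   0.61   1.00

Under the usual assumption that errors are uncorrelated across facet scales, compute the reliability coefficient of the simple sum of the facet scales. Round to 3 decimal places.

0.863

Var(C+A+B+O) = 15.1² + 22.3² + 20.6² + 12.4² + 2·[15.1·22.3·0.31 + 15.1·20.6·0.26 + 15.1·12.4·0.09 + 22.3·20.6·0.22 + 22.3·12.4·0.33 + 20.6·12.4·0.61] = 1303.42 + 1100.49 = 2403.91.
With uncorrelated errors the cross-covariances are all true-score covariance, so they carry over unchanged; only the diagonal terms shrink to ρᵢσᵢ².
True-score variance = [15.1²·0.65 + 22.3²·0.90 + 20.6²·0.63 + 12.4²·0.72] + 1100.49 = 973.822 + 1100.49 = 2074.32.
Reliability = 2074.32 / 2403.91 = 0.863.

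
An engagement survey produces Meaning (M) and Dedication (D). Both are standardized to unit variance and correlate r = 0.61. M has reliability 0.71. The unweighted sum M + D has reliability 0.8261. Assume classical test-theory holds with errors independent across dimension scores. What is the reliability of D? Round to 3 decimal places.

Var(M+D) = 2 + 2·0.61 = 3.220.
True-score variance = ρ_M + ρ_D + 2·0.61, so 0.8261 = (0.71 + ρ_D + 1.22) / 3.220.
ρ_D = 0.8261·3.220 − 0.71 − 1.22 = 0.730.

0.730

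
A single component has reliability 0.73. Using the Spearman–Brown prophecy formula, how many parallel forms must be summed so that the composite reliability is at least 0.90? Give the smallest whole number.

k ≥ ρ*(1−ρ₁)/(ρ₁(1−ρ*)) = 0.90·0.27 / (0.73·0.10) = 3.329.
Smallest integer k = 4.

4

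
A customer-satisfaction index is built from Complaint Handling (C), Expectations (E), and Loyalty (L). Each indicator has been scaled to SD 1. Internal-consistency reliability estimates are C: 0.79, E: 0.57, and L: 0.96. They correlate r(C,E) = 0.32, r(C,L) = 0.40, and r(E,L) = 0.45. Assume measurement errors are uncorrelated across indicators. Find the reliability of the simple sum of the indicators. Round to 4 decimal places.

0.8727

Var(C+E+L) = 3 + 2·[0.32 + 0.40 + 0.45] = 3 + 2.34 = 5.34.
Because errors are independent across components, Cov(Tᵢ,Tⱼ) = Cov(Xᵢ,Xⱼ); the off-diagonal part of the true-score variance is the same as above.
True-score variance = [0.79 + 0.57 + 0.96] + 2.34 = 2.32 + 2.34 = 4.66.
Reliability = 4.66 / 5.34 = 0.8727.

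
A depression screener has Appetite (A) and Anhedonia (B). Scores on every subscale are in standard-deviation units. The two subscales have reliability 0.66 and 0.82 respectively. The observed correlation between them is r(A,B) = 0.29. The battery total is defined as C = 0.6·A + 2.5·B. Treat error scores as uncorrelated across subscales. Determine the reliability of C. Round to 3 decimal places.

0.833

Var(C) = 0.6² + 2.5² + 2·[1.5·0.29] = 6.61 + 0.87 = 7.48.
Because errors are independent across components, Cov(Tᵢ,Tⱼ) = Cov(Xᵢ,Xⱼ); the off-diagonal part of the true-score variance is the same as above.
True-score variance = [0.6²·0.66 + 2.5²·0.82] + 0.87 = 5.3626 + 0.87 = 6.2326.
Reliability = 6.2326 / 7.48 = 0.833.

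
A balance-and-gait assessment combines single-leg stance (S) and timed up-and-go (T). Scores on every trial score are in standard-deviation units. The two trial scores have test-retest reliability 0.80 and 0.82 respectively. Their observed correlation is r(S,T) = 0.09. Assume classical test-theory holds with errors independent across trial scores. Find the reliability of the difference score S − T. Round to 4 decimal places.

0.7912

Var(S−T) = 1 + 1 − 2·0.09 = 2 − 0.18 = 1.82.
Because errors are independent across components, Cov(Tᵢ,Tⱼ) = Cov(Xᵢ,Xⱼ); the off-diagonal part of the true-score variance is the same as above.
True-score variance = [0.80 + 0.82] − 0.18 = 1.62 − 0.18 = 1.44.
Reliability = 1.44 / 1.82 = 0.7912.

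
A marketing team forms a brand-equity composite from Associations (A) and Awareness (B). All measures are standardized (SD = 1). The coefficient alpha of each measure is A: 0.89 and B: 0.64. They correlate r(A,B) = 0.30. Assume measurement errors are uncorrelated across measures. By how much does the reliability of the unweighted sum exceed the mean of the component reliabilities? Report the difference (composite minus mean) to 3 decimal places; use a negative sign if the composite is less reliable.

0.054

Var(sum) = 2 + 0.6 = 2.6; true-score variance = 1.53 + 0.6 = 2.13; composite reliability = 0.8192.
Mean component reliability = 0.7650.
Difference = 0.8192 − 0.7650 = 0.054.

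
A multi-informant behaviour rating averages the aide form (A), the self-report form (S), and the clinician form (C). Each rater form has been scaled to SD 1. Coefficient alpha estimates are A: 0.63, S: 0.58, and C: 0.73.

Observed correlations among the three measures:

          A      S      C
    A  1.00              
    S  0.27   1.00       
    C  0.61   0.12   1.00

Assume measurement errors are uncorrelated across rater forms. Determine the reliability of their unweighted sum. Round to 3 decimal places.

0.788

Var(A+S+C) = 3 + 2·[0.27 + 0.61 + 0.12] = 3 + 2 = 5.
With uncorrelated errors the cross-covariances are all true-score covariance, so they carry over unchanged; only the diagonal terms shrink to ρᵢσᵢ².
True-score variance = [0.63 + 0.58 + 0.73] + 2 = 1.94 + 2 = 3.94.
Reliability = 3.94 / 5 = 0.788.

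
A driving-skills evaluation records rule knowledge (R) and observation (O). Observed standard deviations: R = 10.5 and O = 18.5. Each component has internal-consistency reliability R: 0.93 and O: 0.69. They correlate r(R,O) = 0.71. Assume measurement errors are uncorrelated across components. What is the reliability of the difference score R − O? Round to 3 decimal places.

0.356

Var(R−O) = 10.5² + 18.5² − 2·10.5·18.5·0.71 = 452.5 − 275.835 = 176.665.
With uncorrelated errors the cross-covariances are all true-score covariance, so they carry over unchanged; only the diagonal terms shrink to ρᵢσᵢ².
True-score variance = [10.5²·0.93 + 18.5²·0.69] − 275.835 = 338.685 − 275.835 = 62.85.
Reliability = 62.85 / 176.665 = 0.356.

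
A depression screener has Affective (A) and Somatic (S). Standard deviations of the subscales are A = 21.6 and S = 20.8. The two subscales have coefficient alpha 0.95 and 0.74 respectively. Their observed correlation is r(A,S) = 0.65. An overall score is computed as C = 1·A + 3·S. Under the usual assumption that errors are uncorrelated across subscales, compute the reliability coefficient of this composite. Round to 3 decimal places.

Var(C) = 21.6² + 3²·20.8² + 2·[3·21.6·20.8·0.65] = 4360.32 + 1752.19 = 6112.51.
With uncorrelated errors the cross-covariances are all true-score covariance, so they carry over unchanged; only the diagonal terms shrink to ρᵢσᵢ².
True-score variance = [21.6²·0.95 + 3²·20.8²·0.74] + 1752.19 = 3324.61 + 1752.19 = 5076.81.
Reliability = 5076.81 / 6112.51 = 0.831.

0.831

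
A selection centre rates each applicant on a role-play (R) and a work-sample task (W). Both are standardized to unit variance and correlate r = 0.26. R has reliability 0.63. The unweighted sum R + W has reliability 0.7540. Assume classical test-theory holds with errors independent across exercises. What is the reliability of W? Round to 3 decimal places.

0.750

Var(R+W) = 2 + 2·0.26 = 2.520.
True-score variance = ρ_R + ρ_W + 2·0.26, so 0.7540 = (0.63 + ρ_W + 0.52) / 2.520.
ρ_W = 0.7540·2.520 − 0.63 − 0.52 = 0.750.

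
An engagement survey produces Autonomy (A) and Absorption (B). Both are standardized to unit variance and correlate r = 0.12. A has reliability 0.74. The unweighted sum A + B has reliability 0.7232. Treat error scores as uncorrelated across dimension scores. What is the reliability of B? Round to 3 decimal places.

0.640

Var(A+B) = 2 + 2·0.12 = 2.240.
True-score variance = ρ_A + ρ_B + 2·0.12, so 0.7232 = (0.74 + ρ_B + 0.24) / 2.240.
ρ_B = 0.7232·2.240 − 0.74 − 0.24 = 0.640.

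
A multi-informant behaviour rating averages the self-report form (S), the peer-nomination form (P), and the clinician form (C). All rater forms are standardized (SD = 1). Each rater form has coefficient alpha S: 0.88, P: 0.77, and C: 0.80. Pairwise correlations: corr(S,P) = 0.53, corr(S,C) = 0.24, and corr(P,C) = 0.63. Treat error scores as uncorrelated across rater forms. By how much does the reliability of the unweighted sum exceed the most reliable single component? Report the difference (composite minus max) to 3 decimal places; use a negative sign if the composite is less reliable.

0.025

Var(sum) = 3 + 2.8 = 5.8; true-score variance = 2.45 + 2.8 = 5.25; composite reliability = 0.9052.
Max component reliability = 0.8800.
Difference = 0.9052 − 0.8800 = 0.025.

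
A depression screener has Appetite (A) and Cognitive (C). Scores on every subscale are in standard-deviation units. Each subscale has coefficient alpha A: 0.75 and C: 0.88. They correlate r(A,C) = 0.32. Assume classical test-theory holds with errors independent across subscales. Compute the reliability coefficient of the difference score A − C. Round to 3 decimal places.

0.728

Var(A−C) = 1 + 1 − 2·0.32 = 2 − 0.64 = 1.36.
Because errors are independent across components, Cov(Tᵢ,Tⱼ) = Cov(Xᵢ,Xⱼ); the off-diagonal part of the true-score variance is the same as above.
True-score variance = [0.75 + 0.88] − 0.64 = 1.63 − 0.64 = 0.99.
Reliability = 0.99 / 1.36 = 0.728.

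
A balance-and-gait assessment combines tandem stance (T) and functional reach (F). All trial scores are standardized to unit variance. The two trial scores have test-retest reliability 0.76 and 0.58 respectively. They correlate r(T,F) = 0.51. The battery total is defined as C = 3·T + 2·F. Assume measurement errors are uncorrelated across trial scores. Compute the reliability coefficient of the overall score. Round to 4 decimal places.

0.7992

Var(C) = 3² + 2² + 2·[6·0.51] = 13 + 6.12 = 19.12.
Because errors are independent across components, Cov(Tᵢ,Tⱼ) = Cov(Xᵢ,Xⱼ); the off-diagonal part of the true-score variance is the same as above.
True-score variance = [3²·0.76 + 2²·0.58] + 6.12 = 9.16 + 6.12 = 15.28.
Reliability = 15.28 / 19.12 = 0.7992.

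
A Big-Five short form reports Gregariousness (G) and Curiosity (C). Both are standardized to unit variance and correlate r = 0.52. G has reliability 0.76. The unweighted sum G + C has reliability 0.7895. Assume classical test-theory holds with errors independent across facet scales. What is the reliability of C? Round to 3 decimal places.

0.600

Var(G+C) = 2 + 2·0.52 = 3.040.
True-score variance = ρ_G + ρ_C + 2·0.52, so 0.7895 = (0.76 + ρ_C + 1.04) / 3.040.
ρ_C = 0.7895·3.040 − 0.76 − 1.04 = 0.600.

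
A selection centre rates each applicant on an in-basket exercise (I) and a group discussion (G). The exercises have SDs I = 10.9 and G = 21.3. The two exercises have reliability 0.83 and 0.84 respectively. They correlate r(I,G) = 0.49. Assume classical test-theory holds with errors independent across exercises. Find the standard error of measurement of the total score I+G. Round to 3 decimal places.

Var(total) = 572.5 + 227.527 = 800.027.
True-score variance = 479.712 + 227.527 = 707.239, so reliability = 0.8840.
Error variance = 800.027 − 707.239 = 92.7881; SEM = √92.7881 = 9.633.

9.633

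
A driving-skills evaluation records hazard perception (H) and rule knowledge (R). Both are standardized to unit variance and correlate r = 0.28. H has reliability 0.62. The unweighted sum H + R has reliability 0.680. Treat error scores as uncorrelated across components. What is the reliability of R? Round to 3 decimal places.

Var(H+R) = 2 + 2·0.28 = 2.560.
True-score variance = ρ_H + ρ_R + 2·0.28, so 0.680 = (0.62 + ρ_R + 0.56) / 2.560.
ρ_R = 0.680·2.560 − 0.62 − 0.56 = 0.561.

0.561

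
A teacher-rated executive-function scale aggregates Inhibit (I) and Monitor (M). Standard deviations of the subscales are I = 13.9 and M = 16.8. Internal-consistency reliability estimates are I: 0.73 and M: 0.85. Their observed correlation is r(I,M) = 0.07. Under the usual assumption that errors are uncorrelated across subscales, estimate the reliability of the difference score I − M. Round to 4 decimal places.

Var(I−M) = 13.9² + 16.8² − 2·13.9·16.8·0.07 = 475.45 − 32.6928 = 442.757.
Under uncorrelated errors the observed covariances equal the true-score covariances, so only the own-variance terms attenuate.
True-score variance = [13.9²·0.73 + 16.8²·0.85] − 32.6928 = 380.947 − 32.6928 = 348.255.
Reliability = 348.255 / 442.757 = 0.7866.

0.7866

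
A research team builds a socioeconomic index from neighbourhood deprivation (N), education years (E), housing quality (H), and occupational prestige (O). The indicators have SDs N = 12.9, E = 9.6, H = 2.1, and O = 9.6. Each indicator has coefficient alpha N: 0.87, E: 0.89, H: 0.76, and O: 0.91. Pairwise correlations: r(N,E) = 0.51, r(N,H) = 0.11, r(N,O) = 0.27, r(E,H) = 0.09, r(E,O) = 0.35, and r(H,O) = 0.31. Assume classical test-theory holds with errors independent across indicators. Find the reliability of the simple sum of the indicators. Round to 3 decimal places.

Var(N+E+H+O) = 12.9² + 9.6² + 2.1² + 9.6² + 2·[12.9·9.6·0.51 + 12.9·2.1·0.11 + 12.9·9.6·0.27 + 9.6·2.1·0.09 + 9.6·9.6·0.35 + 2.1·9.6·0.31] = 355.14 + 279.79 = 634.93.
With uncorrelated errors the cross-covariances are all true-score covariance, so they carry over unchanged; only the diagonal terms shrink to ρᵢσᵢ².
True-score variance = [12.9²·0.87 + 9.6²·0.89 + 2.1²·0.76 + 9.6²·0.91] + 279.79 = 314.016 + 279.79 = 593.807.
Reliability = 593.807 / 634.93 = 0.935.

0.935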